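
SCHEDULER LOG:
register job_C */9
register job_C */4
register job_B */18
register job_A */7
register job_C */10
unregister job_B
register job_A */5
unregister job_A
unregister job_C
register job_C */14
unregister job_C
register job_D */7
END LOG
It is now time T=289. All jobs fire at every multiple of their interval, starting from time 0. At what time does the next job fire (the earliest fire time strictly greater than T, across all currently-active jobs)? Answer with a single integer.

Answer: 294

Derivation:
Op 1: register job_C */9 -> active={job_C:*/9}
Op 2: register job_C */4 -> active={job_C:*/4}
Op 3: register job_B */18 -> active={job_B:*/18, job_C:*/4}
Op 4: register job_A */7 -> active={job_A:*/7, job_B:*/18, job_C:*/4}
Op 5: register job_C */10 -> active={job_A:*/7, job_B:*/18, job_C:*/10}
Op 6: unregister job_B -> active={job_A:*/7, job_C:*/10}
Op 7: register job_A */5 -> active={job_A:*/5, job_C:*/10}
Op 8: unregister job_A -> active={job_C:*/10}
Op 9: unregister job_C -> active={}
Op 10: register job_C */14 -> active={job_C:*/14}
Op 11: unregister job_C -> active={}
Op 12: register job_D */7 -> active={job_D:*/7}
  job_D: interval 7, next fire after T=289 is 294
Earliest fire time = 294 (job job_D)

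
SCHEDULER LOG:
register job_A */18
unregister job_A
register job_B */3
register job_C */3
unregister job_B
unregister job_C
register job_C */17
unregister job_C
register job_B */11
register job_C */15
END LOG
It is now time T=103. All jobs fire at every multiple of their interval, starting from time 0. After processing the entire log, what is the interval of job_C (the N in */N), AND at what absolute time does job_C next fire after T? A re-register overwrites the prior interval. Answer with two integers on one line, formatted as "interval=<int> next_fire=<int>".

Answer: interval=15 next_fire=105

Derivation:
Op 1: register job_A */18 -> active={job_A:*/18}
Op 2: unregister job_A -> active={}
Op 3: register job_B */3 -> active={job_B:*/3}
Op 4: register job_C */3 -> active={job_B:*/3, job_C:*/3}
Op 5: unregister job_B -> active={job_C:*/3}
Op 6: unregister job_C -> active={}
Op 7: register job_C */17 -> active={job_C:*/17}
Op 8: unregister job_C -> active={}
Op 9: register job_B */11 -> active={job_B:*/11}
Op 10: register job_C */15 -> active={job_B:*/11, job_C:*/15}
Final interval of job_C = 15
Next fire of job_C after T=103: (103//15+1)*15 = 105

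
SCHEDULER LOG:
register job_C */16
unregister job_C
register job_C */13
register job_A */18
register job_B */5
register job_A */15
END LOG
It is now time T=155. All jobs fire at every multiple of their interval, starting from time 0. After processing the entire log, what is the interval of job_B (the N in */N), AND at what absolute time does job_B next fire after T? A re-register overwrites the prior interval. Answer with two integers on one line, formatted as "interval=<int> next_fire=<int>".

Answer: interval=5 next_fire=160

Derivation:
Op 1: register job_C */16 -> active={job_C:*/16}
Op 2: unregister job_C -> active={}
Op 3: register job_C */13 -> active={job_C:*/13}
Op 4: register job_A */18 -> active={job_A:*/18, job_C:*/13}
Op 5: register job_B */5 -> active={job_A:*/18, job_B:*/5, job_C:*/13}
Op 6: register job_A */15 -> active={job_A:*/15, job_B:*/5, job_C:*/13}
Final interval of job_B = 5
Next fire of job_B after T=155: (155//5+1)*5 = 160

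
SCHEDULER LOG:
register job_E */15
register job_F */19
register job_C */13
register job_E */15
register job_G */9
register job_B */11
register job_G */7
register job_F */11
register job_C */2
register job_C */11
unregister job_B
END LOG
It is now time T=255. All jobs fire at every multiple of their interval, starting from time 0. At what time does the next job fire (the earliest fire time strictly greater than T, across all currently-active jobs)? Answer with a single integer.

Op 1: register job_E */15 -> active={job_E:*/15}
Op 2: register job_F */19 -> active={job_E:*/15, job_F:*/19}
Op 3: register job_C */13 -> active={job_C:*/13, job_E:*/15, job_F:*/19}
Op 4: register job_E */15 -> active={job_C:*/13, job_E:*/15, job_F:*/19}
Op 5: register job_G */9 -> active={job_C:*/13, job_E:*/15, job_F:*/19, job_G:*/9}
Op 6: register job_B */11 -> active={job_B:*/11, job_C:*/13, job_E:*/15, job_F:*/19, job_G:*/9}
Op 7: register job_G */7 -> active={job_B:*/11, job_C:*/13, job_E:*/15, job_F:*/19, job_G:*/7}
Op 8: register job_F */11 -> active={job_B:*/11, job_C:*/13, job_E:*/15, job_F:*/11, job_G:*/7}
Op 9: register job_C */2 -> active={job_B:*/11, job_C:*/2, job_E:*/15, job_F:*/11, job_G:*/7}
Op 10: register job_C */11 -> active={job_B:*/11, job_C:*/11, job_E:*/15, job_F:*/11, job_G:*/7}
Op 11: unregister job_B -> active={job_C:*/11, job_E:*/15, job_F:*/11, job_G:*/7}
  job_C: interval 11, next fire after T=255 is 264
  job_E: interval 15, next fire after T=255 is 270
  job_F: interval 11, next fire after T=255 is 264
  job_G: interval 7, next fire after T=255 is 259
Earliest fire time = 259 (job job_G)

Answer: 259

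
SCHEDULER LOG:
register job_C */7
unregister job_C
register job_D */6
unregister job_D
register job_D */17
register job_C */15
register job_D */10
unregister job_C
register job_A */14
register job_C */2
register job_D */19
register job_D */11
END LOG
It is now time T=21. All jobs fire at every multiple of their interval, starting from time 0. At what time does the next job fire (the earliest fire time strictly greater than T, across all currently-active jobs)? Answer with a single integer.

Op 1: register job_C */7 -> active={job_C:*/7}
Op 2: unregister job_C -> active={}
Op 3: register job_D */6 -> active={job_D:*/6}
Op 4: unregister job_D -> active={}
Op 5: register job_D */17 -> active={job_D:*/17}
Op 6: register job_C */15 -> active={job_C:*/15, job_D:*/17}
Op 7: register job_D */10 -> active={job_C:*/15, job_D:*/10}
Op 8: unregister job_C -> active={job_D:*/10}
Op 9: register job_A */14 -> active={job_A:*/14, job_D:*/10}
Op 10: register job_C */2 -> active={job_A:*/14, job_C:*/2, job_D:*/10}
Op 11: register job_D */19 -> active={job_A:*/14, job_C:*/2, job_D:*/19}
Op 12: register job_D */11 -> active={job_A:*/14, job_C:*/2, job_D:*/11}
  job_A: interval 14, next fire after T=21 is 28
  job_C: interval 2, next fire after T=21 is 22
  job_D: interval 11, next fire after T=21 is 22
Earliest fire time = 22 (job job_C)

Answer: 22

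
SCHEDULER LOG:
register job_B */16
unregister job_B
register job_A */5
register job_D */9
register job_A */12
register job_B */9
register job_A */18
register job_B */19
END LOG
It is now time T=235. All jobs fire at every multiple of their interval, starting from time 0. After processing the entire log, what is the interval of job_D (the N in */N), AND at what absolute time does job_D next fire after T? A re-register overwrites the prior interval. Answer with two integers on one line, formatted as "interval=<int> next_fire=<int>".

Answer: interval=9 next_fire=243

Derivation:
Op 1: register job_B */16 -> active={job_B:*/16}
Op 2: unregister job_B -> active={}
Op 3: register job_A */5 -> active={job_A:*/5}
Op 4: register job_D */9 -> active={job_A:*/5, job_D:*/9}
Op 5: register job_A */12 -> active={job_A:*/12, job_D:*/9}
Op 6: register job_B */9 -> active={job_A:*/12, job_B:*/9, job_D:*/9}
Op 7: register job_A */18 -> active={job_A:*/18, job_B:*/9, job_D:*/9}
Op 8: register job_B */19 -> active={job_A:*/18, job_B:*/19, job_D:*/9}
Final interval of job_D = 9
Next fire of job_D after T=235: (235//9+1)*9 = 243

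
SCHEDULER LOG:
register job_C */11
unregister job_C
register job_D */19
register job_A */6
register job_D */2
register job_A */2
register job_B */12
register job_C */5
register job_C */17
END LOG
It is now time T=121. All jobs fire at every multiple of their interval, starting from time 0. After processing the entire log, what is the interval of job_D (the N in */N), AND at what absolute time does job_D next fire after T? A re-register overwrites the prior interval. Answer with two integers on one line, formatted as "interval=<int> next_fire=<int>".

Answer: interval=2 next_fire=122

Derivation:
Op 1: register job_C */11 -> active={job_C:*/11}
Op 2: unregister job_C -> active={}
Op 3: register job_D */19 -> active={job_D:*/19}
Op 4: register job_A */6 -> active={job_A:*/6, job_D:*/19}
Op 5: register job_D */2 -> active={job_A:*/6, job_D:*/2}
Op 6: register job_A */2 -> active={job_A:*/2, job_D:*/2}
Op 7: register job_B */12 -> active={job_A:*/2, job_B:*/12, job_D:*/2}
Op 8: register job_C */5 -> active={job_A:*/2, job_B:*/12, job_C:*/5, job_D:*/2}
Op 9: register job_C */17 -> active={job_A:*/2, job_B:*/12, job_C:*/17, job_D:*/2}
Final interval of job_D = 2
Next fire of job_D after T=121: (121//2+1)*2 = 122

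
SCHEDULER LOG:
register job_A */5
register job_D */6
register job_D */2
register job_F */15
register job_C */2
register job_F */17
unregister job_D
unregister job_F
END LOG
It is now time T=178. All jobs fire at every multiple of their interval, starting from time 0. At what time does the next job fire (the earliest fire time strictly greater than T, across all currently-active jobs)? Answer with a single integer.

Answer: 180

Derivation:
Op 1: register job_A */5 -> active={job_A:*/5}
Op 2: register job_D */6 -> active={job_A:*/5, job_D:*/6}
Op 3: register job_D */2 -> active={job_A:*/5, job_D:*/2}
Op 4: register job_F */15 -> active={job_A:*/5, job_D:*/2, job_F:*/15}
Op 5: register job_C */2 -> active={job_A:*/5, job_C:*/2, job_D:*/2, job_F:*/15}
Op 6: register job_F */17 -> active={job_A:*/5, job_C:*/2, job_D:*/2, job_F:*/17}
Op 7: unregister job_D -> active={job_A:*/5, job_C:*/2, job_F:*/17}
Op 8: unregister job_F -> active={job_A:*/5, job_C:*/2}
  job_A: interval 5, next fire after T=178 is 180
  job_C: interval 2, next fire after T=178 is 180
Earliest fire time = 180 (job job_A)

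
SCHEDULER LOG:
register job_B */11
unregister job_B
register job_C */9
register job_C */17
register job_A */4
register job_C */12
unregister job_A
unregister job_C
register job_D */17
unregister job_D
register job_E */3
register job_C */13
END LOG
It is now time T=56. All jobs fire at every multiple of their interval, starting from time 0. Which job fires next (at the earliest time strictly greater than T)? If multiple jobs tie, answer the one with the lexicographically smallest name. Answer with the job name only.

Answer: job_E

Derivation:
Op 1: register job_B */11 -> active={job_B:*/11}
Op 2: unregister job_B -> active={}
Op 3: register job_C */9 -> active={job_C:*/9}
Op 4: register job_C */17 -> active={job_C:*/17}
Op 5: register job_A */4 -> active={job_A:*/4, job_C:*/17}
Op 6: register job_C */12 -> active={job_A:*/4, job_C:*/12}
Op 7: unregister job_A -> active={job_C:*/12}
Op 8: unregister job_C -> active={}
Op 9: register job_D */17 -> active={job_D:*/17}
Op 10: unregister job_D -> active={}
Op 11: register job_E */3 -> active={job_E:*/3}
Op 12: register job_C */13 -> active={job_C:*/13, job_E:*/3}
  job_C: interval 13, next fire after T=56 is 65
  job_E: interval 3, next fire after T=56 is 57
Earliest = 57, winner (lex tiebreak) = job_E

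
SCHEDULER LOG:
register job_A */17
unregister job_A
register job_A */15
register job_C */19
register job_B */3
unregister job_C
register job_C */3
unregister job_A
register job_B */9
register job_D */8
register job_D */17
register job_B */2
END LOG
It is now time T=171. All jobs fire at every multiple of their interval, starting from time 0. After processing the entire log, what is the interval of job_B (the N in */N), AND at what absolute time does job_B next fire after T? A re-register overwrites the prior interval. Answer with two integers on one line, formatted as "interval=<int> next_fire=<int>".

Op 1: register job_A */17 -> active={job_A:*/17}
Op 2: unregister job_A -> active={}
Op 3: register job_A */15 -> active={job_A:*/15}
Op 4: register job_C */19 -> active={job_A:*/15, job_C:*/19}
Op 5: register job_B */3 -> active={job_A:*/15, job_B:*/3, job_C:*/19}
Op 6: unregister job_C -> active={job_A:*/15, job_B:*/3}
Op 7: register job_C */3 -> active={job_A:*/15, job_B:*/3, job_C:*/3}
Op 8: unregister job_A -> active={job_B:*/3, job_C:*/3}
Op 9: register job_B */9 -> active={job_B:*/9, job_C:*/3}
Op 10: register job_D */8 -> active={job_B:*/9, job_C:*/3, job_D:*/8}
Op 11: register job_D */17 -> active={job_B:*/9, job_C:*/3, job_D:*/17}
Op 12: register job_B */2 -> active={job_B:*/2, job_C:*/3, job_D:*/17}
Final interval of job_B = 2
Next fire of job_B after T=171: (171//2+1)*2 = 172

Answer: interval=2 next_fire=172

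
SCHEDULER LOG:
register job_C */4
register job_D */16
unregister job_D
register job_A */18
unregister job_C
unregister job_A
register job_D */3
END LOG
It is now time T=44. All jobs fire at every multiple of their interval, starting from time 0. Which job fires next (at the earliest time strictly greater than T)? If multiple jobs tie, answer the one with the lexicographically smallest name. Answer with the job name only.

Op 1: register job_C */4 -> active={job_C:*/4}
Op 2: register job_D */16 -> active={job_C:*/4, job_D:*/16}
Op 3: unregister job_D -> active={job_C:*/4}
Op 4: register job_A */18 -> active={job_A:*/18, job_C:*/4}
Op 5: unregister job_C -> active={job_A:*/18}
Op 6: unregister job_A -> active={}
Op 7: register job_D */3 -> active={job_D:*/3}
  job_D: interval 3, next fire after T=44 is 45
Earliest = 45, winner (lex tiebreak) = job_D

Answer: job_D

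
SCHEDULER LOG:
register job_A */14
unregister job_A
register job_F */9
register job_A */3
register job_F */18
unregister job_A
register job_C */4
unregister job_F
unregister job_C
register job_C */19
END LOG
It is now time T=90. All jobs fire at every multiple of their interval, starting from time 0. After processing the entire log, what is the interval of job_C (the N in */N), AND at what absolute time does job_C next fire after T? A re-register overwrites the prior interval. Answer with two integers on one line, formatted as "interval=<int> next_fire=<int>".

Answer: interval=19 next_fire=95

Derivation:
Op 1: register job_A */14 -> active={job_A:*/14}
Op 2: unregister job_A -> active={}
Op 3: register job_F */9 -> active={job_F:*/9}
Op 4: register job_A */3 -> active={job_A:*/3, job_F:*/9}
Op 5: register job_F */18 -> active={job_A:*/3, job_F:*/18}
Op 6: unregister job_A -> active={job_F:*/18}
Op 7: register job_C */4 -> active={job_C:*/4, job_F:*/18}
Op 8: unregister job_F -> active={job_C:*/4}
Op 9: unregister job_C -> active={}
Op 10: register job_C */19 -> active={job_C:*/19}
Final interval of job_C = 19
Next fire of job_C after T=90: (90//19+1)*19 = 95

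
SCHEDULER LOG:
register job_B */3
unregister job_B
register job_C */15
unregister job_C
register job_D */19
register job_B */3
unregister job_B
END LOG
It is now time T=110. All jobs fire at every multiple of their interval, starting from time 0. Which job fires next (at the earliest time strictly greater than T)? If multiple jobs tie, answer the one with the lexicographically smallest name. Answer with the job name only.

Answer: job_D

Derivation:
Op 1: register job_B */3 -> active={job_B:*/3}
Op 2: unregister job_B -> active={}
Op 3: register job_C */15 -> active={job_C:*/15}
Op 4: unregister job_C -> active={}
Op 5: register job_D */19 -> active={job_D:*/19}
Op 6: register job_B */3 -> active={job_B:*/3, job_D:*/19}
Op 7: unregister job_B -> active={job_D:*/19}
  job_D: interval 19, next fire after T=110 is 114
Earliest = 114, winner (lex tiebreak) = job_D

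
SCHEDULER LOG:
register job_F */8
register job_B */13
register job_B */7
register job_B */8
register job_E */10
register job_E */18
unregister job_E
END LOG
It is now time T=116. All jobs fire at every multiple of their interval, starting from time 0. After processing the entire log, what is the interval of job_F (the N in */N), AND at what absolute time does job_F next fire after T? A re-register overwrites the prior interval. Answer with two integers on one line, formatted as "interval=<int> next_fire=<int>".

Op 1: register job_F */8 -> active={job_F:*/8}
Op 2: register job_B */13 -> active={job_B:*/13, job_F:*/8}
Op 3: register job_B */7 -> active={job_B:*/7, job_F:*/8}
Op 4: register job_B */8 -> active={job_B:*/8, job_F:*/8}
Op 5: register job_E */10 -> active={job_B:*/8, job_E:*/10, job_F:*/8}
Op 6: register job_E */18 -> active={job_B:*/8, job_E:*/18, job_F:*/8}
Op 7: unregister job_E -> active={job_B:*/8, job_F:*/8}
Final interval of job_F = 8
Next fire of job_F after T=116: (116//8+1)*8 = 120

Answer: interval=8 next_fire=120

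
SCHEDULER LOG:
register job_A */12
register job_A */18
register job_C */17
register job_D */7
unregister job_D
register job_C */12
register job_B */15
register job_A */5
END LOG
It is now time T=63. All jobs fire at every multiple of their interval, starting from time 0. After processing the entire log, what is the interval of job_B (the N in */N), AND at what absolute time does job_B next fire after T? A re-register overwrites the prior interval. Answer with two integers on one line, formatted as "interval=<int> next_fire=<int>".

Op 1: register job_A */12 -> active={job_A:*/12}
Op 2: register job_A */18 -> active={job_A:*/18}
Op 3: register job_C */17 -> active={job_A:*/18, job_C:*/17}
Op 4: register job_D */7 -> active={job_A:*/18, job_C:*/17, job_D:*/7}
Op 5: unregister job_D -> active={job_A:*/18, job_C:*/17}
Op 6: register job_C */12 -> active={job_A:*/18, job_C:*/12}
Op 7: register job_B */15 -> active={job_A:*/18, job_B:*/15, job_C:*/12}
Op 8: register job_A */5 -> active={job_A:*/5, job_B:*/15, job_C:*/12}
Final interval of job_B = 15
Next fire of job_B after T=63: (63//15+1)*15 = 75

Answer: interval=15 next_fire=75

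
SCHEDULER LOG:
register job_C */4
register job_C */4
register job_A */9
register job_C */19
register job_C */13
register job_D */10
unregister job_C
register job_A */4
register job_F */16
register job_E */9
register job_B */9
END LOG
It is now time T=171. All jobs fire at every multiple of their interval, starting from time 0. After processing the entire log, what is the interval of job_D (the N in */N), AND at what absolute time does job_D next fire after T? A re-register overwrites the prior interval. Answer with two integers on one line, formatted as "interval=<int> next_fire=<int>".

Op 1: register job_C */4 -> active={job_C:*/4}
Op 2: register job_C */4 -> active={job_C:*/4}
Op 3: register job_A */9 -> active={job_A:*/9, job_C:*/4}
Op 4: register job_C */19 -> active={job_A:*/9, job_C:*/19}
Op 5: register job_C */13 -> active={job_A:*/9, job_C:*/13}
Op 6: register job_D */10 -> active={job_A:*/9, job_C:*/13, job_D:*/10}
Op 7: unregister job_C -> active={job_A:*/9, job_D:*/10}
Op 8: register job_A */4 -> active={job_A:*/4, job_D:*/10}
Op 9: register job_F */16 -> active={job_A:*/4, job_D:*/10, job_F:*/16}
Op 10: register job_E */9 -> active={job_A:*/4, job_D:*/10, job_E:*/9, job_F:*/16}
Op 11: register job_B */9 -> active={job_A:*/4, job_B:*/9, job_D:*/10, job_E:*/9, job_F:*/16}
Final interval of job_D = 10
Next fire of job_D after T=171: (171//10+1)*10 = 180

Answer: interval=10 next_fire=180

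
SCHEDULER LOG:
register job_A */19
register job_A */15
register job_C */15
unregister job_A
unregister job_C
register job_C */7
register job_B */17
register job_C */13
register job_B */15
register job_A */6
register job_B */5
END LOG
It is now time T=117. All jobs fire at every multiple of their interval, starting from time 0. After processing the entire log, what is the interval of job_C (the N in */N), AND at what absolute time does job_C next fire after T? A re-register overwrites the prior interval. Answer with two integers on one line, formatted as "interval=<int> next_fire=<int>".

Answer: interval=13 next_fire=130

Derivation:
Op 1: register job_A */19 -> active={job_A:*/19}
Op 2: register job_A */15 -> active={job_A:*/15}
Op 3: register job_C */15 -> active={job_A:*/15, job_C:*/15}
Op 4: unregister job_A -> active={job_C:*/15}
Op 5: unregister job_C -> active={}
Op 6: register job_C */7 -> active={job_C:*/7}
Op 7: register job_B */17 -> active={job_B:*/17, job_C:*/7}
Op 8: register job_C */13 -> active={job_B:*/17, job_C:*/13}
Op 9: register job_B */15 -> active={job_B:*/15, job_C:*/13}
Op 10: register job_A */6 -> active={job_A:*/6, job_B:*/15, job_C:*/13}
Op 11: register job_B */5 -> active={job_A:*/6, job_B:*/5, job_C:*/13}
Final interval of job_C = 13
Next fire of job_C after T=117: (117//13+1)*13 = 130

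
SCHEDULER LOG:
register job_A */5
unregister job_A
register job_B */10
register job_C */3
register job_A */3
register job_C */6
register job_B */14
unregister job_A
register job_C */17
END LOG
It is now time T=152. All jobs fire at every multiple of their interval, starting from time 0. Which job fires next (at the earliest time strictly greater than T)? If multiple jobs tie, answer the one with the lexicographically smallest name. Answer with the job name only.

Op 1: register job_A */5 -> active={job_A:*/5}
Op 2: unregister job_A -> active={}
Op 3: register job_B */10 -> active={job_B:*/10}
Op 4: register job_C */3 -> active={job_B:*/10, job_C:*/3}
Op 5: register job_A */3 -> active={job_A:*/3, job_B:*/10, job_C:*/3}
Op 6: register job_C */6 -> active={job_A:*/3, job_B:*/10, job_C:*/6}
Op 7: register job_B */14 -> active={job_A:*/3, job_B:*/14, job_C:*/6}
Op 8: unregister job_A -> active={job_B:*/14, job_C:*/6}
Op 9: register job_C */17 -> active={job_B:*/14, job_C:*/17}
  job_B: interval 14, next fire after T=152 is 154
  job_C: interval 17, next fire after T=152 is 153
Earliest = 153, winner (lex tiebreak) = job_C

Answer: job_C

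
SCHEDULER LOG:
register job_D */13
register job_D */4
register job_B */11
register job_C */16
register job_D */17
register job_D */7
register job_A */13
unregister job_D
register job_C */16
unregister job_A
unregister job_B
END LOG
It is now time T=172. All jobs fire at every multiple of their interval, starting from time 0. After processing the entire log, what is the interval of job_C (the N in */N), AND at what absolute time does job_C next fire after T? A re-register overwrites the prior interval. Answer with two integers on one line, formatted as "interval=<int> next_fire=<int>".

Answer: interval=16 next_fire=176

Derivation:
Op 1: register job_D */13 -> active={job_D:*/13}
Op 2: register job_D */4 -> active={job_D:*/4}
Op 3: register job_B */11 -> active={job_B:*/11, job_D:*/4}
Op 4: register job_C */16 -> active={job_B:*/11, job_C:*/16, job_D:*/4}
Op 5: register job_D */17 -> active={job_B:*/11, job_C:*/16, job_D:*/17}
Op 6: register job_D */7 -> active={job_B:*/11, job_C:*/16, job_D:*/7}
Op 7: register job_A */13 -> active={job_A:*/13, job_B:*/11, job_C:*/16, job_D:*/7}
Op 8: unregister job_D -> active={job_A:*/13, job_B:*/11, job_C:*/16}
Op 9: register job_C */16 -> active={job_A:*/13, job_B:*/11, job_C:*/16}
Op 10: unregister job_A -> active={job_B:*/11, job_C:*/16}
Op 11: unregister job_B -> active={job_C:*/16}
Final interval of job_C = 16
Next fire of job_C after T=172: (172//16+1)*16 = 176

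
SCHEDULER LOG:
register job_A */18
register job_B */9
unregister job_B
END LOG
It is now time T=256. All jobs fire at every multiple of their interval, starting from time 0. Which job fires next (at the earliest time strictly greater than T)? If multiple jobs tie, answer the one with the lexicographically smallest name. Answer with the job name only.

Answer: job_A

Derivation:
Op 1: register job_A */18 -> active={job_A:*/18}
Op 2: register job_B */9 -> active={job_A:*/18, job_B:*/9}
Op 3: unregister job_B -> active={job_A:*/18}
  job_A: interval 18, next fire after T=256 is 270
Earliest = 270, winner (lex tiebreak) = job_A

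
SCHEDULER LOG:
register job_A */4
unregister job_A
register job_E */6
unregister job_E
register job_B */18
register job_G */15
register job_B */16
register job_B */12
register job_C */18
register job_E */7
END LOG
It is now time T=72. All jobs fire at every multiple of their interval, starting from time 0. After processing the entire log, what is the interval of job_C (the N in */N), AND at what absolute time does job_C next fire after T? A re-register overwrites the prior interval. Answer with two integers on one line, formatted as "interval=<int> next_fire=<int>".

Op 1: register job_A */4 -> active={job_A:*/4}
Op 2: unregister job_A -> active={}
Op 3: register job_E */6 -> active={job_E:*/6}
Op 4: unregister job_E -> active={}
Op 5: register job_B */18 -> active={job_B:*/18}
Op 6: register job_G */15 -> active={job_B:*/18, job_G:*/15}
Op 7: register job_B */16 -> active={job_B:*/16, job_G:*/15}
Op 8: register job_B */12 -> active={job_B:*/12, job_G:*/15}
Op 9: register job_C */18 -> active={job_B:*/12, job_C:*/18, job_G:*/15}
Op 10: register job_E */7 -> active={job_B:*/12, job_C:*/18, job_E:*/7, job_G:*/15}
Final interval of job_C = 18
Next fire of job_C after T=72: (72//18+1)*18 = 90

Answer: interval=18 next_fire=90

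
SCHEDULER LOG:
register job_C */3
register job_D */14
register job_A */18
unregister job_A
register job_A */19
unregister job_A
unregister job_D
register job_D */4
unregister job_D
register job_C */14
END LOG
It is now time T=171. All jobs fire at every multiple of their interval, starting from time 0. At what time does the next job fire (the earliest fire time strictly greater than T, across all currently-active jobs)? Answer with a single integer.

Op 1: register job_C */3 -> active={job_C:*/3}
Op 2: register job_D */14 -> active={job_C:*/3, job_D:*/14}
Op 3: register job_A */18 -> active={job_A:*/18, job_C:*/3, job_D:*/14}
Op 4: unregister job_A -> active={job_C:*/3, job_D:*/14}
Op 5: register job_A */19 -> active={job_A:*/19, job_C:*/3, job_D:*/14}
Op 6: unregister job_A -> active={job_C:*/3, job_D:*/14}
Op 7: unregister job_D -> active={job_C:*/3}
Op 8: register job_D */4 -> active={job_C:*/3, job_D:*/4}
Op 9: unregister job_D -> active={job_C:*/3}
Op 10: register job_C */14 -> active={job_C:*/14}
  job_C: interval 14, next fire after T=171 is 182
Earliest fire time = 182 (job job_C)

Answer: 182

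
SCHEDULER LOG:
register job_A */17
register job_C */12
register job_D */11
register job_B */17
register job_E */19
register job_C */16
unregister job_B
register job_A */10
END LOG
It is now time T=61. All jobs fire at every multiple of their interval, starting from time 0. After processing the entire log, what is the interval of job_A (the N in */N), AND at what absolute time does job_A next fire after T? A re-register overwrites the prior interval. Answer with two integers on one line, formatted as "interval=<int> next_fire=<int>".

Answer: interval=10 next_fire=70

Derivation:
Op 1: register job_A */17 -> active={job_A:*/17}
Op 2: register job_C */12 -> active={job_A:*/17, job_C:*/12}
Op 3: register job_D */11 -> active={job_A:*/17, job_C:*/12, job_D:*/11}
Op 4: register job_B */17 -> active={job_A:*/17, job_B:*/17, job_C:*/12, job_D:*/11}
Op 5: register job_E */19 -> active={job_A:*/17, job_B:*/17, job_C:*/12, job_D:*/11, job_E:*/19}
Op 6: register job_C */16 -> active={job_A:*/17, job_B:*/17, job_C:*/16, job_D:*/11, job_E:*/19}
Op 7: unregister job_B -> active={job_A:*/17, job_C:*/16, job_D:*/11, job_E:*/19}
Op 8: register job_A */10 -> active={job_A:*/10, job_C:*/16, job_D:*/11, job_E:*/19}
Final interval of job_A = 10
Next fire of job_A after T=61: (61//10+1)*10 = 70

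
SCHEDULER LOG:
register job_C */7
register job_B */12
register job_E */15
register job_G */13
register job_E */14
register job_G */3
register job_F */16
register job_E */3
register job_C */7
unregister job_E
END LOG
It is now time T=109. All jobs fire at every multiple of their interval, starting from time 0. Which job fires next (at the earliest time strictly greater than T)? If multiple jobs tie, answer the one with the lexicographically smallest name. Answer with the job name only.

Op 1: register job_C */7 -> active={job_C:*/7}
Op 2: register job_B */12 -> active={job_B:*/12, job_C:*/7}
Op 3: register job_E */15 -> active={job_B:*/12, job_C:*/7, job_E:*/15}
Op 4: register job_G */13 -> active={job_B:*/12, job_C:*/7, job_E:*/15, job_G:*/13}
Op 5: register job_E */14 -> active={job_B:*/12, job_C:*/7, job_E:*/14, job_G:*/13}
Op 6: register job_G */3 -> active={job_B:*/12, job_C:*/7, job_E:*/14, job_G:*/3}
Op 7: register job_F */16 -> active={job_B:*/12, job_C:*/7, job_E:*/14, job_F:*/16, job_G:*/3}
Op 8: register job_E */3 -> active={job_B:*/12, job_C:*/7, job_E:*/3, job_F:*/16, job_G:*/3}
Op 9: register job_C */7 -> active={job_B:*/12, job_C:*/7, job_E:*/3, job_F:*/16, job_G:*/3}
Op 10: unregister job_E -> active={job_B:*/12, job_C:*/7, job_F:*/16, job_G:*/3}
  job_B: interval 12, next fire after T=109 is 120
  job_C: interval 7, next fire after T=109 is 112
  job_F: interval 16, next fire after T=109 is 112
  job_G: interval 3, next fire after T=109 is 111
Earliest = 111, winner (lex tiebreak) = job_G

Answer: job_G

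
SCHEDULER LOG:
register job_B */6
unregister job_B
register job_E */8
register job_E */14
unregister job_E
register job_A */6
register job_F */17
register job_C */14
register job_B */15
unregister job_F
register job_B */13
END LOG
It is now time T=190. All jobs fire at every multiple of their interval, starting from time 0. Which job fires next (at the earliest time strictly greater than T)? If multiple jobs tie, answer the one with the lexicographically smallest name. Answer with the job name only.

Op 1: register job_B */6 -> active={job_B:*/6}
Op 2: unregister job_B -> active={}
Op 3: register job_E */8 -> active={job_E:*/8}
Op 4: register job_E */14 -> active={job_E:*/14}
Op 5: unregister job_E -> active={}
Op 6: register job_A */6 -> active={job_A:*/6}
Op 7: register job_F */17 -> active={job_A:*/6, job_F:*/17}
Op 8: register job_C */14 -> active={job_A:*/6, job_C:*/14, job_F:*/17}
Op 9: register job_B */15 -> active={job_A:*/6, job_B:*/15, job_C:*/14, job_F:*/17}
Op 10: unregister job_F -> active={job_A:*/6, job_B:*/15, job_C:*/14}
Op 11: register job_B */13 -> active={job_A:*/6, job_B:*/13, job_C:*/14}
  job_A: interval 6, next fire after T=190 is 192
  job_B: interval 13, next fire after T=190 is 195
  job_C: interval 14, next fire after T=190 is 196
Earliest = 192, winner (lex tiebreak) = job_A

Answer: job_A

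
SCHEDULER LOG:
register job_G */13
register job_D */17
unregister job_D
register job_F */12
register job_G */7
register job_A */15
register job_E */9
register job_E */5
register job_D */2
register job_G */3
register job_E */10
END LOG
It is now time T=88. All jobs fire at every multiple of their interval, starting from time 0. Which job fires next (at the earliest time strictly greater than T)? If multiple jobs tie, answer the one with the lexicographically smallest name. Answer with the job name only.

Answer: job_A

Derivation:
Op 1: register job_G */13 -> active={job_G:*/13}
Op 2: register job_D */17 -> active={job_D:*/17, job_G:*/13}
Op 3: unregister job_D -> active={job_G:*/13}
Op 4: register job_F */12 -> active={job_F:*/12, job_G:*/13}
Op 5: register job_G */7 -> active={job_F:*/12, job_G:*/7}
Op 6: register job_A */15 -> active={job_A:*/15, job_F:*/12, job_G:*/7}
Op 7: register job_E */9 -> active={job_A:*/15, job_E:*/9, job_F:*/12, job_G:*/7}
Op 8: register job_E */5 -> active={job_A:*/15, job_E:*/5, job_F:*/12, job_G:*/7}
Op 9: register job_D */2 -> active={job_A:*/15, job_D:*/2, job_E:*/5, job_F:*/12, job_G:*/7}
Op 10: register job_G */3 -> active={job_A:*/15, job_D:*/2, job_E:*/5, job_F:*/12, job_G:*/3}
Op 11: register job_E */10 -> active={job_A:*/15, job_D:*/2, job_E:*/10, job_F:*/12, job_G:*/3}
  job_A: interval 15, next fire after T=88 is 90
  job_D: interval 2, next fire after T=88 is 90
  job_E: interval 10, next fire after T=88 is 90
  job_F: interval 12, next fire after T=88 is 96
  job_G: interval 3, next fire after T=88 is 90
Earliest = 90, winner (lex tiebreak) = job_A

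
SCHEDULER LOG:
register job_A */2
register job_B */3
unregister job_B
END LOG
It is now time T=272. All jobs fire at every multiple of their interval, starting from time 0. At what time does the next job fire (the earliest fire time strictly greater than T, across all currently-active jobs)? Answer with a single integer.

Answer: 274

Derivation:
Op 1: register job_A */2 -> active={job_A:*/2}
Op 2: register job_B */3 -> active={job_A:*/2, job_B:*/3}
Op 3: unregister job_B -> active={job_A:*/2}
  job_A: interval 2, next fire after T=272 is 274
Earliest fire time = 274 (job job_A)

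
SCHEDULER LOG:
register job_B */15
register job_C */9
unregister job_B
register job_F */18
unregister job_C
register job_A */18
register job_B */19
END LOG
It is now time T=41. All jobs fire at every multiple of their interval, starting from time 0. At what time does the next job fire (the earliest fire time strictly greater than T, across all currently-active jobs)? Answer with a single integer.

Op 1: register job_B */15 -> active={job_B:*/15}
Op 2: register job_C */9 -> active={job_B:*/15, job_C:*/9}
Op 3: unregister job_B -> active={job_C:*/9}
Op 4: register job_F */18 -> active={job_C:*/9, job_F:*/18}
Op 5: unregister job_C -> active={job_F:*/18}
Op 6: register job_A */18 -> active={job_A:*/18, job_F:*/18}
Op 7: register job_B */19 -> active={job_A:*/18, job_B:*/19, job_F:*/18}
  job_A: interval 18, next fire after T=41 is 54
  job_B: interval 19, next fire after T=41 is 57
  job_F: interval 18, next fire after T=41 is 54
Earliest fire time = 54 (job job_A)

Answer: 54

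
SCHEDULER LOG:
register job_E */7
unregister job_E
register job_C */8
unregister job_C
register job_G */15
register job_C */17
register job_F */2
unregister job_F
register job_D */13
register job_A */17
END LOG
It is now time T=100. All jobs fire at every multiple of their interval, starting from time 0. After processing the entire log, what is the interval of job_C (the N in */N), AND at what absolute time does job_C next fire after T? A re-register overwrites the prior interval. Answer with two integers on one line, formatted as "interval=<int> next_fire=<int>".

Answer: interval=17 next_fire=102

Derivation:
Op 1: register job_E */7 -> active={job_E:*/7}
Op 2: unregister job_E -> active={}
Op 3: register job_C */8 -> active={job_C:*/8}
Op 4: unregister job_C -> active={}
Op 5: register job_G */15 -> active={job_G:*/15}
Op 6: register job_C */17 -> active={job_C:*/17, job_G:*/15}
Op 7: register job_F */2 -> active={job_C:*/17, job_F:*/2, job_G:*/15}
Op 8: unregister job_F -> active={job_C:*/17, job_G:*/15}
Op 9: register job_D */13 -> active={job_C:*/17, job_D:*/13, job_G:*/15}
Op 10: register job_A */17 -> active={job_A:*/17, job_C:*/17, job_D:*/13, job_G:*/15}
Final interval of job_C = 17
Next fire of job_C after T=100: (100//17+1)*17 = 102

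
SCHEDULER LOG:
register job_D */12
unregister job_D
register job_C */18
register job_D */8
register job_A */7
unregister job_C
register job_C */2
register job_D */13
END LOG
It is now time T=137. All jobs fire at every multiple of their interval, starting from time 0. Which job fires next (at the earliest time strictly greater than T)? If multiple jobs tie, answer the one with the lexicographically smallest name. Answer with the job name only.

Op 1: register job_D */12 -> active={job_D:*/12}
Op 2: unregister job_D -> active={}
Op 3: register job_C */18 -> active={job_C:*/18}
Op 4: register job_D */8 -> active={job_C:*/18, job_D:*/8}
Op 5: register job_A */7 -> active={job_A:*/7, job_C:*/18, job_D:*/8}
Op 6: unregister job_C -> active={job_A:*/7, job_D:*/8}
Op 7: register job_C */2 -> active={job_A:*/7, job_C:*/2, job_D:*/8}
Op 8: register job_D */13 -> active={job_A:*/7, job_C:*/2, job_D:*/13}
  job_A: interval 7, next fire after T=137 is 140
  job_C: interval 2, next fire after T=137 is 138
  job_D: interval 13, next fire after T=137 is 143
Earliest = 138, winner (lex tiebreak) = job_C

Answer: job_C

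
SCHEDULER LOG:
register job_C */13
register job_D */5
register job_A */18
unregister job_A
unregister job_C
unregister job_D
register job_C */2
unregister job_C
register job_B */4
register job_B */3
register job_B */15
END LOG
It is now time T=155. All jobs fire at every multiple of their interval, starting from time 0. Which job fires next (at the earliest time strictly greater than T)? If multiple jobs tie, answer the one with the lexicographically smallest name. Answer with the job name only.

Op 1: register job_C */13 -> active={job_C:*/13}
Op 2: register job_D */5 -> active={job_C:*/13, job_D:*/5}
Op 3: register job_A */18 -> active={job_A:*/18, job_C:*/13, job_D:*/5}
Op 4: unregister job_A -> active={job_C:*/13, job_D:*/5}
Op 5: unregister job_C -> active={job_D:*/5}
Op 6: unregister job_D -> active={}
Op 7: register job_C */2 -> active={job_C:*/2}
Op 8: unregister job_C -> active={}
Op 9: register job_B */4 -> active={job_B:*/4}
Op 10: register job_B */3 -> active={job_B:*/3}
Op 11: register job_B */15 -> active={job_B:*/15}
  job_B: interval 15, next fire after T=155 is 165
Earliest = 165, winner (lex tiebreak) = job_B

Answer: job_B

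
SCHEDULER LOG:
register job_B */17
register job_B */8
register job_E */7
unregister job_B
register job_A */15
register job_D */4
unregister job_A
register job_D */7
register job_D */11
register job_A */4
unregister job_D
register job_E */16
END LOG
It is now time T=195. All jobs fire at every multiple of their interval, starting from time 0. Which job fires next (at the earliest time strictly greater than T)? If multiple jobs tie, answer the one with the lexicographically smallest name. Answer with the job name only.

Op 1: register job_B */17 -> active={job_B:*/17}
Op 2: register job_B */8 -> active={job_B:*/8}
Op 3: register job_E */7 -> active={job_B:*/8, job_E:*/7}
Op 4: unregister job_B -> active={job_E:*/7}
Op 5: register job_A */15 -> active={job_A:*/15, job_E:*/7}
Op 6: register job_D */4 -> active={job_A:*/15, job_D:*/4, job_E:*/7}
Op 7: unregister job_A -> active={job_D:*/4, job_E:*/7}
Op 8: register job_D */7 -> active={job_D:*/7, job_E:*/7}
Op 9: register job_D */11 -> active={job_D:*/11, job_E:*/7}
Op 10: register job_A */4 -> active={job_A:*/4, job_D:*/11, job_E:*/7}
Op 11: unregister job_D -> active={job_A:*/4, job_E:*/7}
Op 12: register job_E */16 -> active={job_A:*/4, job_E:*/16}
  job_A: interval 4, next fire after T=195 is 196
  job_E: interval 16, next fire after T=195 is 208
Earliest = 196, winner (lex tiebreak) = job_A

Answer: job_A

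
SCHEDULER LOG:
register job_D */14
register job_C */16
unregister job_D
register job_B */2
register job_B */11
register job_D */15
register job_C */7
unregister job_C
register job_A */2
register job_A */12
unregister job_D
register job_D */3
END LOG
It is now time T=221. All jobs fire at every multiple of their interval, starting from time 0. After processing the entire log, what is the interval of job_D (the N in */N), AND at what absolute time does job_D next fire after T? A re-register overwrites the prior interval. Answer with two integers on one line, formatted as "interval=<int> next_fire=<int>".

Op 1: register job_D */14 -> active={job_D:*/14}
Op 2: register job_C */16 -> active={job_C:*/16, job_D:*/14}
Op 3: unregister job_D -> active={job_C:*/16}
Op 4: register job_B */2 -> active={job_B:*/2, job_C:*/16}
Op 5: register job_B */11 -> active={job_B:*/11, job_C:*/16}
Op 6: register job_D */15 -> active={job_B:*/11, job_C:*/16, job_D:*/15}
Op 7: register job_C */7 -> active={job_B:*/11, job_C:*/7, job_D:*/15}
Op 8: unregister job_C -> active={job_B:*/11, job_D:*/15}
Op 9: register job_A */2 -> active={job_A:*/2, job_B:*/11, job_D:*/15}
Op 10: register job_A */12 -> active={job_A:*/12, job_B:*/11, job_D:*/15}
Op 11: unregister job_D -> active={job_A:*/12, job_B:*/11}
Op 12: register job_D */3 -> active={job_A:*/12, job_B:*/11, job_D:*/3}
Final interval of job_D = 3
Next fire of job_D after T=221: (221//3+1)*3 = 222

Answer: interval=3 next_fire=222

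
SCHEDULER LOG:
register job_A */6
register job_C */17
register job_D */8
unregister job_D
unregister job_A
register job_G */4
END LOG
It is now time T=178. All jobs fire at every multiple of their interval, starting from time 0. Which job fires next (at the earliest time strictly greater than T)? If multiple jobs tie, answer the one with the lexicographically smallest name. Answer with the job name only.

Op 1: register job_A */6 -> active={job_A:*/6}
Op 2: register job_C */17 -> active={job_A:*/6, job_C:*/17}
Op 3: register job_D */8 -> active={job_A:*/6, job_C:*/17, job_D:*/8}
Op 4: unregister job_D -> active={job_A:*/6, job_C:*/17}
Op 5: unregister job_A -> active={job_C:*/17}
Op 6: register job_G */4 -> active={job_C:*/17, job_G:*/4}
  job_C: interval 17, next fire after T=178 is 187
  job_G: interval 4, next fire after T=178 is 180
Earliest = 180, winner (lex tiebreak) = job_G

Answer: job_G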